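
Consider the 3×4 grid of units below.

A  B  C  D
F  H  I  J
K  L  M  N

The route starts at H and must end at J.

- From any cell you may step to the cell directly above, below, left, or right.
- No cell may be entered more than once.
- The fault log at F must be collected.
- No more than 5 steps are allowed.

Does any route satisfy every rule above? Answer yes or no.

Exhausting the options from H, every branch either would have to re-enter a cell already used, runs past the 5-move limit, or reaches the goal with a constraint still unmet.

no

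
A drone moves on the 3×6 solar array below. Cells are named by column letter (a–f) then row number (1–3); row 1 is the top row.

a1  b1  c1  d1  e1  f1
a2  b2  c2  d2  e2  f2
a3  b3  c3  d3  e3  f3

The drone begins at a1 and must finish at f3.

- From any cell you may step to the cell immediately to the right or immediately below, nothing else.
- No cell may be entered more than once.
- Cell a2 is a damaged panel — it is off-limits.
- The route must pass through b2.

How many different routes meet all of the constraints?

A right/down-only route from a1 to f3 makes exactly 2 down-moves and 5 right-moves in some order.
With no other constraints that would be C(7,2) = 21 routes.
Split at b2 and multiply the segment counts (each segment already excludes blocked cells): a1→b2: 1; b2→f3: 5; product = 5.
That gives 5 routes.

5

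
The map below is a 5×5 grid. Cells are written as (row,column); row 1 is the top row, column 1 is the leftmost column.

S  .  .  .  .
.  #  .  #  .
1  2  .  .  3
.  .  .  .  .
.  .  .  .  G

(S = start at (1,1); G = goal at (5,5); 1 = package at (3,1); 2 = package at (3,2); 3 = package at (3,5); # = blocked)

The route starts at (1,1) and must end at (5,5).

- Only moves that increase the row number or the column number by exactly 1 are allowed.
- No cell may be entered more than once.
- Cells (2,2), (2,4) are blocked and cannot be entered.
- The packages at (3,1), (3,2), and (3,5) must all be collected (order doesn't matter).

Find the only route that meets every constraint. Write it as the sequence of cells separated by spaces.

Moves only go right or down, so the column and row indices never decrease.
Route from (1,1): down 2 to (3,1), right 4 to (3,5), down 2 to (5,5) — 8 moves in all.
Check: all required cells visited.

(1,1) (2,1) (3,1) (3,2) (3,3) (3,4) (3,5) (4,5) (5,5)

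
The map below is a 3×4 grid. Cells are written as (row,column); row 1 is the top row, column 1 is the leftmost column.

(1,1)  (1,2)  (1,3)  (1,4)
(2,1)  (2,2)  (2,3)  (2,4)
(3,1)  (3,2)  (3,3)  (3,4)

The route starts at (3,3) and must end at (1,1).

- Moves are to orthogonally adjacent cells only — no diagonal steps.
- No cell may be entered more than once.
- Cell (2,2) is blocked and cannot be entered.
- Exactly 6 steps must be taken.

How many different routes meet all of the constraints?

Need simple routes of exactly 6 moves from (3,3) to (1,1) (Manhattan distance 4, so 1 moves are spent on a detour and 1 undoing it).
Enumerating: (3,3) (2,3) (2,4) (1,4) (1,3) (1,2) (1,1) | (3,3) (3,4) (2,4) (1,4) (1,3) (1,2) (1,1) | (3,3) (3,4) (2,4) (2,3) (1,3) (1,2) (1,1).
That gives 3 routes.

3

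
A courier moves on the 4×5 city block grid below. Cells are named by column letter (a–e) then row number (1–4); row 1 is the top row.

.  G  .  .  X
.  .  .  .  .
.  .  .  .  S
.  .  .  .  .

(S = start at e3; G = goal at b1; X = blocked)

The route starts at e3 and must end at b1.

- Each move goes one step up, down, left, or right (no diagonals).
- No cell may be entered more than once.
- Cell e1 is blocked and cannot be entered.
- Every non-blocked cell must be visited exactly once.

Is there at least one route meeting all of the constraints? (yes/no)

no

Colour the cells like a checkerboard: each orthogonal step flips colour, so a Hamiltonian route alternates colours. Here there are 9 cells of one colour and 10 of the other, with start on the opposite colour to the goal — the counts and endpoints can't be arranged into an alternating sequence of length 19, so no Hamiltonian route exists.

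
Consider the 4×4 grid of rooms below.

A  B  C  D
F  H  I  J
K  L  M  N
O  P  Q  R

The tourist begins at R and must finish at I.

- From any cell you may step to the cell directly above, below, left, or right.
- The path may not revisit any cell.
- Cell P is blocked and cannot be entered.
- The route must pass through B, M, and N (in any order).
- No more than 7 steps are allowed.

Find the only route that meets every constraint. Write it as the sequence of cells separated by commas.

R, N, M, L, H, B, C, I

The 7-move cap with required stops at B, M, N leaves no slack for detours.
Route from R: up 1 to N, left 2 to L, up 2 to B, right 1 to C, down 1 to I — 7 moves in all.
Check: all required cells visited; 7 ≤ 7 moves.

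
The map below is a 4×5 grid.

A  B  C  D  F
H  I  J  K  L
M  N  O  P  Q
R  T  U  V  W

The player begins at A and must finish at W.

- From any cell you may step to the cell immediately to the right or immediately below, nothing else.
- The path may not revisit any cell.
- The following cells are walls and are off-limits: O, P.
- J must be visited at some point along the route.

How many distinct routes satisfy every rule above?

A right/down-only route from A to W makes exactly 3 down-moves and 4 right-moves in some order.
With no other constraints that would be C(7,3) = 35 routes.
Split at J and multiply the segment counts (each segment already excludes blocked cells): A→J: 3; J→W: 1; product = 3.
That gives 3 routes.

3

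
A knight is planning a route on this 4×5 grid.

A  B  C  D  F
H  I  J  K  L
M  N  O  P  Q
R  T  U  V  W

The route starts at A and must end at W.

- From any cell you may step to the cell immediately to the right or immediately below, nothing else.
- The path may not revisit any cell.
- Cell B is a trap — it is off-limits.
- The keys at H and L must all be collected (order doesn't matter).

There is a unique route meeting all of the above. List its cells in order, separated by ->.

A -> H -> I -> J -> K -> L -> Q -> W

Moves only go right or down, so the column and row indices never decrease.
Route from A: down to H, 4× right (reaching L), 2× down (reaching W) — 7 moves in all.
Check: all required cells visited.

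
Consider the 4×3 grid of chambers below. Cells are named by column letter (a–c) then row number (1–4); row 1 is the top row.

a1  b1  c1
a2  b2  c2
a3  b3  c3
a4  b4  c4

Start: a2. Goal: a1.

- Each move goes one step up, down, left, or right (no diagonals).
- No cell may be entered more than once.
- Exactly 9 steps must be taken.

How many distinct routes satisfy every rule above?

9

Need simple routes of exactly 9 moves from a2 to a1 (Manhattan distance 1, so 4 moves are spent on a detour and 4 undoing it).
Branch systematically from the start, pruning whenever the remaining move budget drops below the Manhattan distance to a1 or differs from it in parity. Grouping the completions by first move — via a3: 8; via b2: 1 (no valid completion starts via a1) — and summing: 8 + 1 = 9.
That gives 9 routes.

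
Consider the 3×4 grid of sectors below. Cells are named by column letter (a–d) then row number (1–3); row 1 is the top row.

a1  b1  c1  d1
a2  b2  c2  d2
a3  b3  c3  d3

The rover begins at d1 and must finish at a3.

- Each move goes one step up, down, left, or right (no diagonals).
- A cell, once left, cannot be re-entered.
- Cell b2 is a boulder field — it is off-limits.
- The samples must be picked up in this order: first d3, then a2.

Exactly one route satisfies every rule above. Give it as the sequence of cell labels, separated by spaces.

d1 d2 d3 c3 c2 c1 b1 a1 a2 a3

The waypoints must appear in the order d3, a2, with no cell reused.
Route from d1: down 2 to d3, left 1 to c3, up 2 to c1, left 2 to a1, down 2 to a3 — 9 moves in all.
Check: order respected (d3 at step 2, a2 at step 8).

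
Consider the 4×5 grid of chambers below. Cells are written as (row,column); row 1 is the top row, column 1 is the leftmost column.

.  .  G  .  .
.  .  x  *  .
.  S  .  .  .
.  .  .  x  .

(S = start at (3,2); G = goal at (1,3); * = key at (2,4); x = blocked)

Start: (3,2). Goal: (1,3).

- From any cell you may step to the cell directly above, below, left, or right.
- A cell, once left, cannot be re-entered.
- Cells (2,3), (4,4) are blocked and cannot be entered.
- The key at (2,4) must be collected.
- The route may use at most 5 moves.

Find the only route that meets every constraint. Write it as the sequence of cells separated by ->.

(3,2) -> (3,3) -> (3,4) -> (2,4) -> (1,4) -> (1,3)

Any route must reach (2,4) and still end at (1,3) within 5 moves, so the order of the required stops is forced.
Route from (3,2): right 2 to (3,4), up 2 to (1,4), left 1 to (1,3) — 5 moves in all.
Check: all required cells visited; 5 ≤ 5 moves.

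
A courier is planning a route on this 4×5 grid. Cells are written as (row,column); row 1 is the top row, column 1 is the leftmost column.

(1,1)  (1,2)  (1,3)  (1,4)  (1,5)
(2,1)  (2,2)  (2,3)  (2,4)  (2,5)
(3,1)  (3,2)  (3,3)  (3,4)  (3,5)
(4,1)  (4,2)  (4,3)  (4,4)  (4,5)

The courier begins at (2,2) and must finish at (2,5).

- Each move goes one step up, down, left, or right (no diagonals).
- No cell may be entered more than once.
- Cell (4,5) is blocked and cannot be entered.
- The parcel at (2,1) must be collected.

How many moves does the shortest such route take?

7

Any route passes through (2,1) somewhere between (2,2) and (2,5). Summing Manhattan distances along the two legs ((2,2) → (2,1) → (2,5)) gives a lower bound of 1 + 4 = 5 moves.
The shortest route satisfying every rule uses 7 moves: (2,2) → (2,1) → (1,1) → (1,2) → (1,3) → (2,3) → (2,4) → (2,5).
The bound of 5 isn't tight here; checking systematically, no route of length 5 through 6 satisfies every constraint, so 7 is the minimum.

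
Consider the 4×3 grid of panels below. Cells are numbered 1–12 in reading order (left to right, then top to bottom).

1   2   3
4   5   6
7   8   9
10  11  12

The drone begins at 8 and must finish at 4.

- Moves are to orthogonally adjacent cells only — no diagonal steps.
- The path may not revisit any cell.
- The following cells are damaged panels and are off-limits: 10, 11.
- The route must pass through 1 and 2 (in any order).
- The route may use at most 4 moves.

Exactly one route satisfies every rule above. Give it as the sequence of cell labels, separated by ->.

Any route must reach 1 and 2 and still end at 4 within 4 moves, so the order of the required stops is forced.
Route from 8: up 2 to 2, left 1 to 1, down 1 to 4 — 4 moves in all.
Check: all required cells visited; 4 ≤ 4 moves.

8 -> 5 -> 2 -> 1 -> 4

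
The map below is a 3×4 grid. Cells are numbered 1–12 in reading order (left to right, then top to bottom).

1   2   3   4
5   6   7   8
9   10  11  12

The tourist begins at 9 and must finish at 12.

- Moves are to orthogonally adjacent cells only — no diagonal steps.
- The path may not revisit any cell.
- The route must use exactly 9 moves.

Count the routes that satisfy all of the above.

Need simple routes of exactly 9 moves from 9 to 12 (Manhattan distance 3, so 3 moves are spent on a detour and 3 undoing it).
Branch systematically from the start, pruning whenever the remaining move budget drops below the Manhattan distance to 12 or differs from it in parity. Grouping the completions by first move — via 5: 6; via 10: 5 — and summing: 6 + 5 = 11.
That gives 11 routes.

11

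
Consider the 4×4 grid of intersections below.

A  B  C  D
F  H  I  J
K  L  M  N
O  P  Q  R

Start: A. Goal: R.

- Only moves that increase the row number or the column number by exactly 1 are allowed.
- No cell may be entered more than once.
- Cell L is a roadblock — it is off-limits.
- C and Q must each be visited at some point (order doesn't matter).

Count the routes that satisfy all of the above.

A right/down-only route from A to R makes exactly 3 down-moves and 3 right-moves in some order.
With no other constraints that would be C(6,3) = 20 routes.
A monotone route can only reach the required cells in the order C, Q, so split there and multiply the segment counts (each segment already excludes blocked cells): A→C: 1; C→Q: 1; Q→R: 1; product = 1.
That gives 1 route.

1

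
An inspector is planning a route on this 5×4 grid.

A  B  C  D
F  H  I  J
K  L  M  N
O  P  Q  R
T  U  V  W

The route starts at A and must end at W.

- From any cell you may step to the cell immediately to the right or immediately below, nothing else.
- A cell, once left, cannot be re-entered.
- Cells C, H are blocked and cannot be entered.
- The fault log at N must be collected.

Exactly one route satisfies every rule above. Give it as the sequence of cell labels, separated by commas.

Moves only go right or down, so the column and row indices never decrease.
Route from A: down 2 to K, right 3 to N, down 2 to W — 7 moves in all.
Check: all required cells visited.

A, F, K, L, M, N, R, W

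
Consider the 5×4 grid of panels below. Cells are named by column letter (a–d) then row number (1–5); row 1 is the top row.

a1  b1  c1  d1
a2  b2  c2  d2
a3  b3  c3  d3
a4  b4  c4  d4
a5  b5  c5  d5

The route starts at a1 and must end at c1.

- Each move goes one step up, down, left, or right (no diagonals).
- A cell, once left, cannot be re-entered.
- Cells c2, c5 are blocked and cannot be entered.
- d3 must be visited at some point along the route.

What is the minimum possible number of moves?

8

Any route passes through d3 somewhere between a1 and c1. Summing Manhattan distances along the two legs (a1 → d3 → c1) gives a lower bound of 5 + 3 = 8 moves.
A route of 8 moves achieves this: a1 → a2 → a3 → b3 → c3 → d3 → d2 → d1 → c1.
Since 8 matches the lower bound, it is optimal.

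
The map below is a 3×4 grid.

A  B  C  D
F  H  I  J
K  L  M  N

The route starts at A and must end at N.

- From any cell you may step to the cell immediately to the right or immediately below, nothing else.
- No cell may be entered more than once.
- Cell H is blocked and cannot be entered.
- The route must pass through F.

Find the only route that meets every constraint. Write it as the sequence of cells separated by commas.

Moves only go right or down, so the column and row indices never decrease.
Route from A: 2× down (reaching K), 3× right (reaching N) — 5 moves in all.
Check: all required cells visited.

A, F, K, L, M, N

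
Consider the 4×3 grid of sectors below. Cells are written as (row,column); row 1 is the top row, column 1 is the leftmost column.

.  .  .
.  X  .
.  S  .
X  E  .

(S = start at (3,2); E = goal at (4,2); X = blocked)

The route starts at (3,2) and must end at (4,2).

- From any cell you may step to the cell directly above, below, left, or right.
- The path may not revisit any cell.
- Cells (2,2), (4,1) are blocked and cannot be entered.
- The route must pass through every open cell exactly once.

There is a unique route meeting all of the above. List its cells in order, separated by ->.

Need to visit all 10 open cells exactly once, starting at (3,2) and ending at (4,2).
Route from (3,2): left 1 to (3,1), up 2 to (1,1), right 2 to (1,3), down 3 to (4,3), left 1 to (4,2) — 9 moves in all.
Check: all 10 open cells covered.

(3,2) -> (3,1) -> (2,1) -> (1,1) -> (1,2) -> (1,3) -> (2,3) -> (3,3) -> (4,3) -> (4,2)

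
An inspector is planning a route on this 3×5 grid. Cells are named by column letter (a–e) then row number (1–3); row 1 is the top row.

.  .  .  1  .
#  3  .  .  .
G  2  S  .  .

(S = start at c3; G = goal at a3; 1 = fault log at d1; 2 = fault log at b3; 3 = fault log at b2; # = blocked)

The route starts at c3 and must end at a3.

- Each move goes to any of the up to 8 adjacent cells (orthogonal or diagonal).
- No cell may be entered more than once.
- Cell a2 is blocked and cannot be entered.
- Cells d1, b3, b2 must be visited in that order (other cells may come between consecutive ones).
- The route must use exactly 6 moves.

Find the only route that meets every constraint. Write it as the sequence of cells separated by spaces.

c3 d2 d1 c2 b3 b2 a3

The waypoints must appear in the order d1, b3, b2, with no cell reused.
Route from c3: up-right 1 to d2, up 1 to d1, down-left 2 to b3, up 1 to b2, down-left 1 to a3 — 6 moves in all.
Check: order respected (1 at step 2, 2 at step 4, 3 at step 5); 6 moves as required.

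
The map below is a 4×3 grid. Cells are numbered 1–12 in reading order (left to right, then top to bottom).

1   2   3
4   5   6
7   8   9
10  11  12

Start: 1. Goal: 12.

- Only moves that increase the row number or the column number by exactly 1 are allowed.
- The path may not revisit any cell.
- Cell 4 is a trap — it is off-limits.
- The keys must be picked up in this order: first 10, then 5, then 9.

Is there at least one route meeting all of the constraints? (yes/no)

5 lies above 10, so going from 10 to 5 would need an upward move — but moves only go right/down, so 10 cannot be visited before 5.

no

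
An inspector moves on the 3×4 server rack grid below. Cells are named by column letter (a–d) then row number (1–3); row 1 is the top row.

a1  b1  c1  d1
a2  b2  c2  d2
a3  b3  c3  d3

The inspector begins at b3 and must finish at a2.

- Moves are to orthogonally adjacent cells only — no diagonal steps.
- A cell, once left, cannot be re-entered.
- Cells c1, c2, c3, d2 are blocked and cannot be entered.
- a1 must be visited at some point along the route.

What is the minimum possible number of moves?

4

Any route passes through a1 somewhere between b3 and a2. Summing Manhattan distances along the two legs (b3 → a1 → a2) gives a lower bound of 3 + 1 = 4 moves.
A route of 4 moves achieves this: b3 → b2 → b1 → a1 → a2.
Since 4 matches the lower bound, it is optimal.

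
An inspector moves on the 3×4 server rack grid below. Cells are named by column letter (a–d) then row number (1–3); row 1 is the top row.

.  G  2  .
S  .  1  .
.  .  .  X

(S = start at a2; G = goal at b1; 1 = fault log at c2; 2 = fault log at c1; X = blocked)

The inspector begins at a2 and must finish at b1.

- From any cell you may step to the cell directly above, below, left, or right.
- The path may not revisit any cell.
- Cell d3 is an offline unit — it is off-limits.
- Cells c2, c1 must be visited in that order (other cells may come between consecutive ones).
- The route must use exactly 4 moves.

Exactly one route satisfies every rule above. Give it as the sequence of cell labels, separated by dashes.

The waypoints must appear in the order c2, c1, with no cell reused.
Route from a2: 2× right (reaching c2), up to c1, left to b1 — 4 moves in all.
Check: order respected (1 at step 2, 2 at step 3); 4 moves as required.

a2 - b2 - c2 - c1 - b1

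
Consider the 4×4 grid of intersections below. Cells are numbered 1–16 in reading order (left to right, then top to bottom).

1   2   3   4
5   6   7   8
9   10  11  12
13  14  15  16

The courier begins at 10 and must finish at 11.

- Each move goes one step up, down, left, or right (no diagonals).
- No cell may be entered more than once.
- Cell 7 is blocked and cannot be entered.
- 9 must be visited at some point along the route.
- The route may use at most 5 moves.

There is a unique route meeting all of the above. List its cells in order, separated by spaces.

10 9 13 14 15 11

The budget equals the shortest possible length, so every move has to be on a shortest route through the required cells.
Route from 10: left 1 to 9, down 1 to 13, right 2 to 15, up 1 to 11 — 5 moves in all.
Check: all required cells visited; 5 ≤ 5 moves.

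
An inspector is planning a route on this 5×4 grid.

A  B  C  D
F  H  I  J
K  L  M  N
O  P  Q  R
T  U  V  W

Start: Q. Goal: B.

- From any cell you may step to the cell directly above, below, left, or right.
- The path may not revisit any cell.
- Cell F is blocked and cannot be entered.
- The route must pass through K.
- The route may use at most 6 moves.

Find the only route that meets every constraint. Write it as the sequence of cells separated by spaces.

The 6-move cap with required stops at K leaves no slack for detours.
Route from Q: left 2 to O, up 1 to K, right 1 to L, up 2 to B — 6 moves in all.
Check: all required cells visited; 6 ≤ 6 moves.

Q P O K L H B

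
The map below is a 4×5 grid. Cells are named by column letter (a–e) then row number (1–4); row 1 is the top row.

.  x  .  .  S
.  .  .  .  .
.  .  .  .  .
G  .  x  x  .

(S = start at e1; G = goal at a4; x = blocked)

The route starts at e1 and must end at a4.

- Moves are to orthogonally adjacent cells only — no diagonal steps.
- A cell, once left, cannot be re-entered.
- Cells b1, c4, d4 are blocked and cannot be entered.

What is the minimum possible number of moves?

7

The Manhattan distance from e1 to a4 is |1−4| + |5−1| = 7, so at least 7 moves are needed.
A route of 7 moves achieves this: e1 → e2 → e3 → d3 → c3 → b3 → b4 → a4.
Since 7 matches the lower bound, it is optimal.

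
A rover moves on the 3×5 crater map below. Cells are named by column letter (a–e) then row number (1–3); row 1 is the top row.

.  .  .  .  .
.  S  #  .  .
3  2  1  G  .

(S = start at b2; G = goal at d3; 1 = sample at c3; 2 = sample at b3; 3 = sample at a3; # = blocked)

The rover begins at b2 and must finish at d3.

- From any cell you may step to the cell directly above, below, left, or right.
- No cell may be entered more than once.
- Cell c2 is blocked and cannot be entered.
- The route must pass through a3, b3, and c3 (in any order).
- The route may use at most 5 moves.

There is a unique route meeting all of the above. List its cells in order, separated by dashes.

The 5-move cap with required stops at a3, b3, c3 leaves no slack for detours.
Route from b2: left 1 to a2, down 1 to a3, right 3 to d3 — 5 moves in all.
Check: all required cells visited; 5 ≤ 5 moves.

b2 - a2 - a3 - b3 - c3 - d3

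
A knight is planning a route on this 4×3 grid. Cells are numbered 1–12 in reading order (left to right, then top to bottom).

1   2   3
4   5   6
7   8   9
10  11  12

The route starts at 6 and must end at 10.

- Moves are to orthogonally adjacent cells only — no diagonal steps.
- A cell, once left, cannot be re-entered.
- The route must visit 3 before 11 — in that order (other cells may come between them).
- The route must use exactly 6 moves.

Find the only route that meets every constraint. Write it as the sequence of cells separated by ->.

6 -> 3 -> 2 -> 5 -> 8 -> 11 -> 10

The waypoints must appear in the order 3, 11, with no cell reused.
Route from 6: up to 3, left to 2, 3× down (reaching 11), left to 10 — 6 moves in all.
Check: order respected (3 at step 1, 11 at step 5); 6 moves as required.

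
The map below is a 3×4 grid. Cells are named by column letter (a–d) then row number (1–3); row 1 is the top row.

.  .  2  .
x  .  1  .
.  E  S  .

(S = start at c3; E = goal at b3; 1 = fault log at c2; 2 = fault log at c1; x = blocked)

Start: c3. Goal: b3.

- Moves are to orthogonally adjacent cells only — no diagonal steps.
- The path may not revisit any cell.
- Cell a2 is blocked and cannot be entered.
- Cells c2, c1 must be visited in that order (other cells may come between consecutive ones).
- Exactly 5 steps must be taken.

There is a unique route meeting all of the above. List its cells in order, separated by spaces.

The waypoints must appear in the order c2, c1, with no cell reused.
Route from c3: up 2 to c1, left 1 to b1, down 2 to b3 — 5 moves in all.
Check: order respected (1 at step 1, 2 at step 2); 5 moves as required.

c3 c2 c1 b1 b2 b3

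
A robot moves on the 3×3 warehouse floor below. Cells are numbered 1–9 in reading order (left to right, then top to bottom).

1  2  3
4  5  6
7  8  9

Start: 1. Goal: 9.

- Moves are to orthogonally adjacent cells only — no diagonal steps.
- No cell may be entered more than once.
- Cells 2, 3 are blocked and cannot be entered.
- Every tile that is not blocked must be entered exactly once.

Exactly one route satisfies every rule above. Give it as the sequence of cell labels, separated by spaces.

1 4 7 8 5 6 9

Need to visit all 7 open cells exactly once, starting at 1 and ending at 9.
Cell 6 has only two open neighbours (9 and 5), so the path must pass straight through it: one of those is the cell it's entered from and the other is where it exits.
Route from 1: down 2 to 7, right 1 to 8, up 1 to 5, right 1 to 6, down 1 to 9 — 6 moves in all.
Check: all 7 open cells covered.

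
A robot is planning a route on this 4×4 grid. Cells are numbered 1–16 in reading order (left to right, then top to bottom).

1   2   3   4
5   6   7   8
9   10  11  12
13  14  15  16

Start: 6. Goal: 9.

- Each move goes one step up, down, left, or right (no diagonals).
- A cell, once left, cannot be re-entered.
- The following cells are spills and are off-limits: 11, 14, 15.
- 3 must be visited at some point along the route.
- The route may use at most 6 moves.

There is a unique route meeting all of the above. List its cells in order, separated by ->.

6 -> 7 -> 3 -> 2 -> 1 -> 5 -> 9

The budget equals the shortest possible length, so every move has to be on a shortest route through the required cells.
Route from 6: right 1 to 7, up 1 to 3, left 2 to 1, down 2 to 9 — 6 moves in all.
Check: all required cells visited; 6 ≤ 6 moves.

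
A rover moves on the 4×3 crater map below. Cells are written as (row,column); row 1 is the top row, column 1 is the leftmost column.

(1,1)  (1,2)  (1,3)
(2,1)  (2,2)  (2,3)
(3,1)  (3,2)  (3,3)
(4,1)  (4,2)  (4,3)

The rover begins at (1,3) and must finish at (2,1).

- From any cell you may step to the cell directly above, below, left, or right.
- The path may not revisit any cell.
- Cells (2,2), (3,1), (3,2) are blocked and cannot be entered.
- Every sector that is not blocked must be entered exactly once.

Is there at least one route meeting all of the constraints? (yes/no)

no

Cell (4,1) has only one open neighbour but is neither the start nor the goal, so a Hamiltonian route would have to both enter and leave it through the same neighbour — impossible without revisiting.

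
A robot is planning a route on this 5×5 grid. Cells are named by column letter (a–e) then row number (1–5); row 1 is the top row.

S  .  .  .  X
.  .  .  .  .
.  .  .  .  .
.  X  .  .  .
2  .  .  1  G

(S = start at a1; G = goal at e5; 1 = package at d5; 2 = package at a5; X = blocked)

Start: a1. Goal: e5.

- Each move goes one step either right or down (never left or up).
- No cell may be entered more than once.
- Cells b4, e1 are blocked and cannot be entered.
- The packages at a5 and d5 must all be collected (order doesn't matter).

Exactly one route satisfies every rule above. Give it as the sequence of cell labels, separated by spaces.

a1 a2 a3 a4 a5 b5 c5 d5 e5

Moves only go right or down, so the column and row indices never decrease.
Route from a1: down 4 to a5, right 4 to e5 — 8 moves in all.
Check: all required cells visited.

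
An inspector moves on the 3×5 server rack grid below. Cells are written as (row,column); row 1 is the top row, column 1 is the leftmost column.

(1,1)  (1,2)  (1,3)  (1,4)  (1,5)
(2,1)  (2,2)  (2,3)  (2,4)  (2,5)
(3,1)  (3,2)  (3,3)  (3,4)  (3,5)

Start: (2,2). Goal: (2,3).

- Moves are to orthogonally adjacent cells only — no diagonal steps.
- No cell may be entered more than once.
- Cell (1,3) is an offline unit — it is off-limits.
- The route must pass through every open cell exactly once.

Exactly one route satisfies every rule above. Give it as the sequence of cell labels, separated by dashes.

Need to visit all 14 open cells exactly once, starting at (2,2) and ending at (2,3).
Cell (1,2) has only two open neighbours ((2,2) and (1,1)), so the path must pass straight through it: one of those is the cell it's entered from and the other is where it exits.
Route from (2,2): up 1 to (1,2), left 1 to (1,1), down 2 to (3,1), right 4 to (3,5), up 2 to (1,5), left 1 to (1,4), down 1 to (2,4), left 1 to (2,3) — 13 moves in all.
Check: all 14 open cells covered.

(2,2) - (1,2) - (1,1) - (2,1) - (3,1) - (3,2) - (3,3) - (3,4) - (3,5) - (2,5) - (1,5) - (1,4) - (2,4) - (2,3)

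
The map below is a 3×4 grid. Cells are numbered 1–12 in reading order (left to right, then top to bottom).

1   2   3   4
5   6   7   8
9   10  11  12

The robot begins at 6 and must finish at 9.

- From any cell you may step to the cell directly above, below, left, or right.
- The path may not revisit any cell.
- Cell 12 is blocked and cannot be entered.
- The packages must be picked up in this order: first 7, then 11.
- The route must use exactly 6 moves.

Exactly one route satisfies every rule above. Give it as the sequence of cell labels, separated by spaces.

The waypoints must appear in the order 7, 11, with no cell reused.
Route from 6: up 1 to 2, right 1 to 3, down 2 to 11, left 2 to 9 — 6 moves in all.
Check: order respected (7 at step 3, 11 at step 4); 6 moves as required.

6 2 3 7 11 10 9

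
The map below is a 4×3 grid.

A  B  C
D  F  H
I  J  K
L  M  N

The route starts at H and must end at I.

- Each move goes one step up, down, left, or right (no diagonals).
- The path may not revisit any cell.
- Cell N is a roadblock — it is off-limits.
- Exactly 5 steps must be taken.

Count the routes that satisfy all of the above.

Need simple routes of exactly 5 moves from H to I (Manhattan distance 3, so 1 moves are spent on a detour and 1 undoing it).
Enumerating: H C B F J I | H C B F D I | H C B A D I | H K J F D I | H K J M L I | H F B A D I | H F J M L I.
That gives 7 routes.

7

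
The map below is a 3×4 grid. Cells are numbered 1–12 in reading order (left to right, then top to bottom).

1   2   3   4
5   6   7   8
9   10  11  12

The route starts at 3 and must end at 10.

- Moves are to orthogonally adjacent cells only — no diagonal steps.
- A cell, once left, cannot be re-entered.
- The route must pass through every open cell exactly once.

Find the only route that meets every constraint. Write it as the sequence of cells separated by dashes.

Need to visit all 12 open cells exactly once, starting at 3 and ending at 10.
Route from 3: right to 4, 2× down (reaching 12), left to 11, up to 7, left to 6, up to 2, left to 1, 2× down (reaching 9), right to 10 — 11 moves in all.
Check: all 12 open cells covered.

3 - 4 - 8 - 12 - 11 - 7 - 6 - 2 - 1 - 5 - 9 - 10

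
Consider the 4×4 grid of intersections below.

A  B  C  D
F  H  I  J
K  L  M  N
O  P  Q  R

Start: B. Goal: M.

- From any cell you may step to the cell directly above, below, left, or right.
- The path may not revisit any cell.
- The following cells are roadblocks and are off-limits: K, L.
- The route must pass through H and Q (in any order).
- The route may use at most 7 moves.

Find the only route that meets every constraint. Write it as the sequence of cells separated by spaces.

The budget equals the shortest possible length, so every move has to be on a shortest route through the required cells.
Route from B: down to H, 2× right (reaching J), 2× down (reaching R), left to Q, up to M — 7 moves in all.
Check: all required cells visited; 7 ≤ 7 moves.

B H I J N R Q M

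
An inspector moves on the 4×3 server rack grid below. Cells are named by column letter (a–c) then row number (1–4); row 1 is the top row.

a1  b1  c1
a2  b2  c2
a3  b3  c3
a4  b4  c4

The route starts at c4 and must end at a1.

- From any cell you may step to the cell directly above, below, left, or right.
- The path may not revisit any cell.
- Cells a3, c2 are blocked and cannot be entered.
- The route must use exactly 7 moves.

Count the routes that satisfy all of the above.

Need simple routes of exactly 7 moves from c4 to a1 (Manhattan distance 5, so 1 moves are spent on a detour and 1 undoing it).
No route satisfies every constraint, so the count is 0.

0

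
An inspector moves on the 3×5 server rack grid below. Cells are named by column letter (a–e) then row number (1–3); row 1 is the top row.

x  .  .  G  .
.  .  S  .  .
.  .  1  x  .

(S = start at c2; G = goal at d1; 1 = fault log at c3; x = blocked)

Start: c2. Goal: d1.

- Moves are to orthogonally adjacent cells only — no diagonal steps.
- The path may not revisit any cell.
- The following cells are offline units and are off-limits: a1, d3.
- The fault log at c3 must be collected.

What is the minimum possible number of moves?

Any route passes through c3 somewhere between c2 and d1. Summing Manhattan distances along the two legs (c2 → c3 → d1) gives a lower bound of 1 + 3 = 4 moves.
The shortest route satisfying every rule uses 6 moves: c2 → c3 → b3 → b2 → b1 → c1 → d1.
The no-revisit rule (legs can't share cells) pushes the minimum above the 4-move bound; an exhaustive check rules out every length from 4 to 5, leaving 6 as the minimum.

6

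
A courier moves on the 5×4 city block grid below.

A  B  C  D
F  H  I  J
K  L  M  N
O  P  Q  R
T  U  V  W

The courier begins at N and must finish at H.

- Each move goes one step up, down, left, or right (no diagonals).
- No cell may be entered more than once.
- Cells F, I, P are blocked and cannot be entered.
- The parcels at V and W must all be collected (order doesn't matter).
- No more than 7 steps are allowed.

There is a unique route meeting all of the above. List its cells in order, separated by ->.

N -> R -> W -> V -> Q -> M -> L -> H

Any route must reach V and W and still end at H within 7 moves, so the order of the required stops is forced.
Route from N: down 2 to W, left 1 to V, up 2 to M, left 1 to L, up 1 to H — 7 moves in all.
Check: all required cells visited; 7 ≤ 7 moves.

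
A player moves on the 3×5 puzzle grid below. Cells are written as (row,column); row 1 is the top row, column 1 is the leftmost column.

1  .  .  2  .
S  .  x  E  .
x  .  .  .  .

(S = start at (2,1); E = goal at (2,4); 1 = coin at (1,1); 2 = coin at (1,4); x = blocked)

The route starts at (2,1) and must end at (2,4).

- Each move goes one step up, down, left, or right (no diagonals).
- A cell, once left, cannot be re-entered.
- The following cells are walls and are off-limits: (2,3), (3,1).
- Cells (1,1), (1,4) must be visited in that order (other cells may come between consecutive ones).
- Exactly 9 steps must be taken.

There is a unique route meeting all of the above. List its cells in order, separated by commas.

(2,1), (1,1), (1,2), (1,3), (1,4), (1,5), (2,5), (3,5), (3,4), (2,4)

The waypoints must appear in the order (1,1), (1,4), with no cell reused.
Route from (2,1): up 1 to (1,1), right 4 to (1,5), down 2 to (3,5), left 1 to (3,4), up 1 to (2,4) — 9 moves in all.
Check: order respected (1 at step 1, 2 at step 4); 9 moves as required.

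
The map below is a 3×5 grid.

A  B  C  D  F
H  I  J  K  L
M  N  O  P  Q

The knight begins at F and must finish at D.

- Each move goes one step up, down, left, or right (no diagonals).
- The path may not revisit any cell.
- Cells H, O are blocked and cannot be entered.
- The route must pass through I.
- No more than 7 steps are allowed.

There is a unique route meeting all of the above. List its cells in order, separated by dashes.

F - L - K - J - I - B - C - D

The budget equals the shortest possible length, so every move has to be on a shortest route through the required cells.
Route from F: down 1 to L, left 3 to I, up 1 to B, right 2 to D — 7 moves in all.
Check: all required cells visited; 7 ≤ 7 moves.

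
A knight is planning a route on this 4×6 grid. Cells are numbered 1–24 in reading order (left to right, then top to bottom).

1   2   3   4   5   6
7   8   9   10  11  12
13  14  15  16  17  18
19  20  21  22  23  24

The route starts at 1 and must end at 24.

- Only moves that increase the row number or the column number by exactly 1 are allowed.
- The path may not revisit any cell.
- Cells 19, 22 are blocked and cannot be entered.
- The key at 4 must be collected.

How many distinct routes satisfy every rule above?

A right/down-only route from 1 to 24 makes exactly 3 down-moves and 5 right-moves in some order.
With no other constraints that would be C(8,3) = 56 routes.
Split at 4 and multiply the segment counts (each segment already excludes blocked cells): 1→4: 1; 4→24: 9; product = 9.
That gives 9 routes.

9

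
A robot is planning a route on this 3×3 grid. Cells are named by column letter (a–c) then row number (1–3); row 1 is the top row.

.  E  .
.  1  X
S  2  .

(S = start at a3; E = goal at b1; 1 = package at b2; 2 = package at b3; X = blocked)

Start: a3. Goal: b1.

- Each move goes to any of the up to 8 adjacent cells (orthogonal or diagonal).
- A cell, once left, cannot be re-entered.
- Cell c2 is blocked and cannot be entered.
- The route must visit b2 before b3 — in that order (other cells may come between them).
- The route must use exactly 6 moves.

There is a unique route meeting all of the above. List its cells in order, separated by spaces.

The waypoints must appear in the order b2, b3, with no cell reused.
Route from a3: up-right 1 to b2, down-right 1 to c3, left 1 to b3, up-left 1 to a2, up 1 to a1, right 1 to b1 — 6 moves in all.
Check: order respected (1 at step 1, 2 at step 3); 6 moves as required.

a3 b2 c3 b3 a2 a1 b1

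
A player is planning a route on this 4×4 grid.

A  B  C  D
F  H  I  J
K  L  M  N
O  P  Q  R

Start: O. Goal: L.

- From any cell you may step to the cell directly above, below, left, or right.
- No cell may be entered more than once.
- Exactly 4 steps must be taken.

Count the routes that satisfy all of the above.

Need simple routes of exactly 4 moves from O to L (Manhattan distance 2, so 1 moves are spent on a detour and 1 undoing it).
Enumerating: O K F H L | O P Q M L.
That gives 2 routes.

2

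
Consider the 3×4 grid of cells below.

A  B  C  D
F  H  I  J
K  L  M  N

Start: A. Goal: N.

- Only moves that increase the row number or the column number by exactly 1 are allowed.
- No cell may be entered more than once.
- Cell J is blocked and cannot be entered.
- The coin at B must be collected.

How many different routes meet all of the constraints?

A right/down-only route from A to N makes exactly 2 down-moves and 3 right-moves in some order.
With no other constraints that would be C(5,2) = 10 routes.
Split at B and multiply the segment counts (each segment already excludes blocked cells): A→B: 1; B→N: 3; product = 3.
That gives 3 routes.

3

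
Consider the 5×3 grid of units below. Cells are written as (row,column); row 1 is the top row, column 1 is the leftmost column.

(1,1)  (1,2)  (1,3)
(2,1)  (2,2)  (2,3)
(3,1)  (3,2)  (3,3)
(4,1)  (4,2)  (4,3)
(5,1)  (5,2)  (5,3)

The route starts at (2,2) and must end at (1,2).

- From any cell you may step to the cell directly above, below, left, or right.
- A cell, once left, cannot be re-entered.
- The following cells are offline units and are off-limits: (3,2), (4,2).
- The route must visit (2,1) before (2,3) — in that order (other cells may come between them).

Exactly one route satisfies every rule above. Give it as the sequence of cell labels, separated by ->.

(2,2) -> (2,1) -> (3,1) -> (4,1) -> (5,1) -> (5,2) -> (5,3) -> (4,3) -> (3,3) -> (2,3) -> (1,3) -> (1,2)

The waypoints must appear in the order (2,1), (2,3), with no cell reused.
Route from (2,2): left to (2,1), 3× down (reaching (5,1)), 2× right (reaching (5,3)), 4× up (reaching (1,3)), left to (1,2) — 11 moves in all.
Check: order respected ((2,1) at step 1, (2,3) at step 9).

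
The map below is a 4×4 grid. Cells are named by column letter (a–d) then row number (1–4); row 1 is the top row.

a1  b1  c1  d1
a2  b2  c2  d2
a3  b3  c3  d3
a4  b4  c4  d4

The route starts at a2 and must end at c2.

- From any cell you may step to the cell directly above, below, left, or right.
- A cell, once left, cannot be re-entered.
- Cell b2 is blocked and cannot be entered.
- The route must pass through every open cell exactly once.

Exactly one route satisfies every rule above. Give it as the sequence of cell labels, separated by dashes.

a2 - a1 - b1 - c1 - d1 - d2 - d3 - d4 - c4 - b4 - a4 - a3 - b3 - c3 - c2

Need to visit all 15 open cells exactly once, starting at a2 and ending at c2.
Cell b1 has only two open neighbours (a1 and c1), so the path must pass straight through it: one of those is the cell it's entered from and the other is where it exits.
Route from a2: up to a1, 3× right (reaching d1), 3× down (reaching d4), 3× left (reaching a4), up to a3, 2× right (reaching c3), up to c2 — 14 moves in all.
Check: all 15 open cells covered.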